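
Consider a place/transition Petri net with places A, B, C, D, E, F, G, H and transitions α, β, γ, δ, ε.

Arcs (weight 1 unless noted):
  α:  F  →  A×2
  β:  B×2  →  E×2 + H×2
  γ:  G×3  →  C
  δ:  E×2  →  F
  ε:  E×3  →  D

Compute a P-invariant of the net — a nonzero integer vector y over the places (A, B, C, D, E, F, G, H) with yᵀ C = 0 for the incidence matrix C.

Incidence matrix C (rows=places, cols=transitions):
        α    β    γ    δ    ε
    A   2    0    0    0    0
    B   0   -2    0    0    0
    C   0    0    1    0    0
    D   0    0    0    0    1
    E   0    2    0   -2   -3
    F  -1    0    0    1    0
    G   0    0   -3    0    0
    H   0    2    0    0    0

Candidate y = [1, 1, 0, 3, 1, 2, 0, 0]; check y·C column-wise:
  col α: 1·2 + 1·0 + 3·0 + 1·0 + 2·-1 = 0
  col β: 1·0 + 1·-2 + 3·0 + 1·2 + 2·0 + 0·2 = 0
  col γ: 1·0 + 1·0 + 0·1 + 3·0 + 1·0 + 2·0 + 0·-3 = 0
  col δ: 1·0 + 1·0 + 3·0 + 1·-2 + 2·1 = 0
  col ε: 1·0 + 1·0 + 3·1 + 1·-3 + 2·0 = 0

y = (A:1, B:1, C:0, D:3, E:1, F:2, G:0, H:0)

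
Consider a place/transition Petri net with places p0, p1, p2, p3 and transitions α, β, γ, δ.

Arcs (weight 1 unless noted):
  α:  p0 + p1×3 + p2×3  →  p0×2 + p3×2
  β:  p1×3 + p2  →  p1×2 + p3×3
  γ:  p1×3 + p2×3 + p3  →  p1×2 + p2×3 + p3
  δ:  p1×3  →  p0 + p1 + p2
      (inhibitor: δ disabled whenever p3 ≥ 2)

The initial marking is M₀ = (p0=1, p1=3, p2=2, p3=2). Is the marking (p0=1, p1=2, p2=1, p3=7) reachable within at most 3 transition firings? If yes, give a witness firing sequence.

depth 0: 1 marking
depth 1: 2 markings reached so far
depth 2: 2 markings reached so far
(frontier empty at depth 2; search complete)
target is not among the 2 markings reachable within 3 steps

NO — not reachable within 3 firings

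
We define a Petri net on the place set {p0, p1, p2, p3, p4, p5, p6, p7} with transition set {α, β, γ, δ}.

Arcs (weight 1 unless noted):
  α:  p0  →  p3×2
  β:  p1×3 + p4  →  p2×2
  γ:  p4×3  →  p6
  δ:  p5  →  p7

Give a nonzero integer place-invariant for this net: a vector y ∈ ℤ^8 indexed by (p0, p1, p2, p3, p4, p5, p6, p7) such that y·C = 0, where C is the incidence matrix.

Incidence matrix C (rows=places, cols=transitions):
        α    β    γ    δ
   p0  -1    0    0    0
   p1   0   -3    0    0
   p2   0    2    0    0
   p3   2    0    0    0
   p4   0   -1   -3    0
   p5   0    0    0   -1
   p6   0    0    1    0
   p7   0    0    0    1

Candidate y = [0, 2, 3, 0, 0, 0, 0, 0]; check y·C column-wise:
  col α: 0·-1 + 2·0 + 3·0 + 0·2 = 0
  col β: 2·-3 + 3·2 + 0·-1 = 0
  col γ: 2·0 + 3·0 + 0·-3 + 0·1 = 0
  col δ: 2·0 + 3·0 + 0·-1 + 0·1 = 0

y = (p0:0, p1:2, p2:3, p3:0, p4:0, p5:0, p6:0, p7:0)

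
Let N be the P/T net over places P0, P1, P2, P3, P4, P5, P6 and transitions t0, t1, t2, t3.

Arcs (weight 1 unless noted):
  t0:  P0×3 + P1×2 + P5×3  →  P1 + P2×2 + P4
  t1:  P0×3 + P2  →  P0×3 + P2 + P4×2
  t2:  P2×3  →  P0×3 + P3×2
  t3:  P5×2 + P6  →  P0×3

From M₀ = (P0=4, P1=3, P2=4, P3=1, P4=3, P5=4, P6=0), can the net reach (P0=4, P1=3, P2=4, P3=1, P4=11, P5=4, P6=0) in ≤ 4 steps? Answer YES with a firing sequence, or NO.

step 1: fire t1:  (P0=4, P1=3, P2=4, P3=1, P4=3, P5=4, P6=0) → (P0=4, P1=3, P2=4, P3=1, P4=5, P5=4, P6=0)
step 2: fire t1:  (P0=4, P1=3, P2=4, P3=1, P4=5, P5=4, P6=0) → (P0=4, P1=3, P2=4, P3=1, P4=7, P5=4, P6=0)
step 3: fire t1:  (P0=4, P1=3, P2=4, P3=1, P4=7, P5=4, P6=0) → (P0=4, P1=3, P2=4, P3=1, P4=9, P5=4, P6=0)
step 4: fire t1:  (P0=4, P1=3, P2=4, P3=1, P4=9, P5=4, P6=0) → (P0=4, P1=3, P2=4, P3=1, P4=11, P5=4, P6=0)

YES — reachable via ⟨t1, t1, t1, t1⟩ (4 firings)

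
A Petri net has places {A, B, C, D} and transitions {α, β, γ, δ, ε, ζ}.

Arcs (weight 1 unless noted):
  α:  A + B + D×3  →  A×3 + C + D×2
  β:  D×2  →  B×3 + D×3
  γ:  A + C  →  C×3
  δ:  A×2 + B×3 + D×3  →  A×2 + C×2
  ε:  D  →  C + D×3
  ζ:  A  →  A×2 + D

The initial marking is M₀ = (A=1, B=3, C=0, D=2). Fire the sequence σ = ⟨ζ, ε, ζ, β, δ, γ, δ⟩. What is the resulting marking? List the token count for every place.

(A=2, B=0, C=7, D=1)

step 1: fire ζ:  (A=1, B=3, C=0, D=2) → (A=2, B=3, C=0, D=3)
step 2: fire ε:  (A=2, B=3, C=0, D=3) → (A=2, B=3, C=1, D=5)
step 3: fire ζ:  (A=2, B=3, C=1, D=5) → (A=3, B=3, C=1, D=6)
step 4: fire β:  (A=3, B=3, C=1, D=6) → (A=3, B=6, C=1, D=7)
step 5: fire δ:  (A=3, B=6, C=1, D=7) → (A=3, B=3, C=3, D=4)
step 6: fire γ:  (A=3, B=3, C=3, D=4) → (A=2, B=3, C=5, D=4)
step 7: fire δ:  (A=2, B=3, C=5, D=4) → (A=2, B=0, C=7, D=1)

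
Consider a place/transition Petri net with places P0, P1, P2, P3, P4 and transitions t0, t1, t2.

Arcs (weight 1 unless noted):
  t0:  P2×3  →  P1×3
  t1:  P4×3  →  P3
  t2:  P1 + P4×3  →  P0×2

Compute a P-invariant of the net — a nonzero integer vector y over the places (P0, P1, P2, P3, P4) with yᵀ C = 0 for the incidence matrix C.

y = (P0:1, P1:2, P2:2, P3:0, P4:0)

Incidence matrix C (rows=places, cols=transitions):
       t0   t1   t2
   P0   0    0    2
   P1   3    0   -1
   P2  -3    0    0
   P3   0    1    0
   P4   0   -3   -3

Candidate y = [1, 2, 2, 0, 0]; check y·C column-wise:
  col t0: 1·0 + 2·3 + 2·-3 = 0
  col t1: 1·0 + 2·0 + 2·0 + 0·1 + 0·-3 = 0
  col t2: 1·2 + 2·-1 + 2·0 + 0·-3 = 0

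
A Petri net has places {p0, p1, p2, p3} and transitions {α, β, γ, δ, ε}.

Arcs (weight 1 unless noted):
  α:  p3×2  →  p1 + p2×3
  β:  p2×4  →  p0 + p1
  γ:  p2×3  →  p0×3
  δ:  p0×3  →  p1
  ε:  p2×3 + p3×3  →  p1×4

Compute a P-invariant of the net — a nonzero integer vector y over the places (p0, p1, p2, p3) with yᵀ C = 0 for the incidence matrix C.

Incidence matrix C (rows=places, cols=transitions):
        α    β    γ    δ    ε
   p0   0    1    3   -3    0
   p1   1    1    0    1    4
   p2   3   -4   -3    0   -3
   p3  -2    0    0    0   -3

Candidate y = [1, 3, 1, 3]; check y·C column-wise:
  col α: 1·0 + 3·1 + 1·3 + 3·-2 = 0
  col β: 1·1 + 3·1 + 1·-4 + 3·0 = 0
  col γ: 1·3 + 3·0 + 1·-3 + 3·0 = 0
  col δ: 1·-3 + 3·1 + 1·0 + 3·0 = 0
  col ε: 1·0 + 3·4 + 1·-3 + 3·-3 = 0

y = (p0:1, p1:3, p2:1, p3:3)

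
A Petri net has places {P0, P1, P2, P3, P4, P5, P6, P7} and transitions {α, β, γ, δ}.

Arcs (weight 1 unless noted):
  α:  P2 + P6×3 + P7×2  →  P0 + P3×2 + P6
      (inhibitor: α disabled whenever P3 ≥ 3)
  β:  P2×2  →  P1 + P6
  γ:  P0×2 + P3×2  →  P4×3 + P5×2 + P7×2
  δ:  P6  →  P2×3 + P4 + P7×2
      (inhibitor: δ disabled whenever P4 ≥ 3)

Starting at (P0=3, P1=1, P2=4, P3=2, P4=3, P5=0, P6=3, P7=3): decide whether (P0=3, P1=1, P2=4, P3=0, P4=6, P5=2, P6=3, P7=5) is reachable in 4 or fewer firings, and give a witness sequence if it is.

NO — not reachable within 4 firings

depth 0: 1 marking
depth 1: 4 markings reached so far
depth 2: 8 markings reached so far
depth 3: 11 markings reached so far
depth 4: 12 markings reached so far
target is not among the 12 markings reachable within 4 steps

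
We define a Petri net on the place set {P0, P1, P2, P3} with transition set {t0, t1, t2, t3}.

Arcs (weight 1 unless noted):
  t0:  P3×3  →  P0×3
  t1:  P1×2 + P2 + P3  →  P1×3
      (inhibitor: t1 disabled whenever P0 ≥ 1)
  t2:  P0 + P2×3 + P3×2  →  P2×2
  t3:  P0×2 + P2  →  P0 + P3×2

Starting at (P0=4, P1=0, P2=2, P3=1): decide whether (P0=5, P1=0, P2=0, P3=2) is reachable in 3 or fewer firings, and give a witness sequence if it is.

step 1: fire t3:  (P0=4, P1=0, P2=2, P3=1) → (P0=3, P1=0, P2=1, P3=3)
step 2: fire t0:  (P0=3, P1=0, P2=1, P3=3) → (P0=6, P1=0, P2=1, P3=0)
step 3: fire t3:  (P0=6, P1=0, P2=1, P3=0) → (P0=5, P1=0, P2=0, P3=2)

YES — reachable via ⟨t3, t0, t3⟩ (3 firings)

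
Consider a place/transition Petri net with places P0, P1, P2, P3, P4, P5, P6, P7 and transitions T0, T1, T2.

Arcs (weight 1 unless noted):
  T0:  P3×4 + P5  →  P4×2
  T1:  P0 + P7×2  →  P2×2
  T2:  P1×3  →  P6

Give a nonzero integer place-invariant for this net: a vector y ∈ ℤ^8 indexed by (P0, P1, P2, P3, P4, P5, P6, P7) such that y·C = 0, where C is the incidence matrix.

Incidence matrix C (rows=places, cols=transitions):
       T0   T1   T2
   P0   0   -1    0
   P1   0    0   -3
   P2   0    2    0
   P3  -4    0    0
   P4   2    0    0
   P5  -1    0    0
   P6   0    0    1
   P7   0   -2    0

Candidate y = [2, 0, 1, 0, 0, 0, 0, 0]; check y·C column-wise:
  col T0: 2·0 + 1·0 + 0·-4 + 0·2 + 0·-1 = 0
  col T1: 2·-1 + 1·2 + 0·-2 = 0
  col T2: 2·0 + 0·-3 + 1·0 + 0·1 = 0

y = (P0:2, P1:0, P2:1, P3:0, P4:0, P5:0, P6:0, P7:0)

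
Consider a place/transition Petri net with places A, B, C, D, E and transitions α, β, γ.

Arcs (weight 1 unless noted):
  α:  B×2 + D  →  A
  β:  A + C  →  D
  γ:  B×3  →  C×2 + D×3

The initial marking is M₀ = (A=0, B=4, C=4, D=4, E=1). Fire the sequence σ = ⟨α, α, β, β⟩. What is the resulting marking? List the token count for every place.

step 1: fire α:  (A=0, B=4, C=4, D=4, E=1) → (A=1, B=2, C=4, D=3, E=1)
step 2: fire α:  (A=1, B=2, C=4, D=3, E=1) → (A=2, B=0, C=4, D=2, E=1)
step 3: fire β:  (A=2, B=0, C=4, D=2, E=1) → (A=1, B=0, C=3, D=3, E=1)
step 4: fire β:  (A=1, B=0, C=3, D=3, E=1) → (A=0, B=0, C=2, D=4, E=1)

(A=0, B=0, C=2, D=4, E=1)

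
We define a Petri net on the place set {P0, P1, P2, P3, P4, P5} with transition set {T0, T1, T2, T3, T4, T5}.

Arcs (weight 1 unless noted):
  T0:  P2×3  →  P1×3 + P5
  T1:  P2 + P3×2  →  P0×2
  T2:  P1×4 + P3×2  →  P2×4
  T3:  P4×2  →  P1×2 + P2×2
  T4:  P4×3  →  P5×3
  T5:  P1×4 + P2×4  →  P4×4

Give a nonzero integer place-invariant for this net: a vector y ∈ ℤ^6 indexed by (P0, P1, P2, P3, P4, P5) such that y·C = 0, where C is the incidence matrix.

Incidence matrix C (rows=places, cols=transitions):
       T0   T1   T2   T3   T4   T5
   P0   0    2    0    0    0    0
   P1   3    0   -4    2    0   -4
   P2  -3   -1    4    2    0   -4
   P3   0   -2   -2    0    0    0
   P4   0    0    0   -2   -3    4
   P5   1    0    0    0    3    0

Candidate y = [3, 1, 2, 2, 3, 3]; check y·C column-wise:
  col T0: 3·0 + 1·3 + 2·-3 + 2·0 + 3·0 + 3·1 = 0
  col T1: 3·2 + 1·0 + 2·-1 + 2·-2 + 3·0 + 3·0 = 0
  col T2: 3·0 + 1·-4 + 2·4 + 2·-2 + 3·0 + 3·0 = 0
  col T3: 3·0 + 1·2 + 2·2 + 2·0 + 3·-2 + 3·0 = 0
  col T4: 3·0 + 1·0 + 2·0 + 2·0 + 3·-3 + 3·3 = 0
  col T5: 3·0 + 1·-4 + 2·-4 + 2·0 + 3·4 + 3·0 = 0

y = (P0:3, P1:1, P2:2, P3:2, P4:3, P5:3)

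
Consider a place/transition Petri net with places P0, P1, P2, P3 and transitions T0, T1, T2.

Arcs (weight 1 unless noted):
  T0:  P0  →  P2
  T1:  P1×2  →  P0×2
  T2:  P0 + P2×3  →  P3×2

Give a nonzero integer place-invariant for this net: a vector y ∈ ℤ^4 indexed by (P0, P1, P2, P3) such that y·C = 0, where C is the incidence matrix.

y = (P0:1, P1:1, P2:1, P3:2)

Incidence matrix C (rows=places, cols=transitions):
       T0   T1   T2
   P0  -1    2   -1
   P1   0   -2    0
   P2   1    0   -3
   P3   0    0    2

Candidate y = [1, 1, 1, 2]; check y·C column-wise:
  col T0: 1·-1 + 1·0 + 1·1 + 2·0 = 0
  col T1: 1·2 + 1·-2 + 1·0 + 2·0 = 0
  col T2: 1·-1 + 1·0 + 1·-3 + 2·2 = 0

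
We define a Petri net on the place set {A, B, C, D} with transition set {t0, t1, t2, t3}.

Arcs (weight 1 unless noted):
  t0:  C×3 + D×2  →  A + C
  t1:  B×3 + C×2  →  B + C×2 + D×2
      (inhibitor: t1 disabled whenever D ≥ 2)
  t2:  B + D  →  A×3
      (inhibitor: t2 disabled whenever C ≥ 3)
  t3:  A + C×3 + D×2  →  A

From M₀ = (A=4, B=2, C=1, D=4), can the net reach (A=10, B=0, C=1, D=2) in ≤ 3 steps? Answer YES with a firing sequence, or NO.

step 1: fire t2:  (A=4, B=2, C=1, D=4) → (A=7, B=1, C=1, D=3)
step 2: fire t2:  (A=7, B=1, C=1, D=3) → (A=10, B=0, C=1, D=2)

YES — reachable via ⟨t2, t2⟩ (2 firings)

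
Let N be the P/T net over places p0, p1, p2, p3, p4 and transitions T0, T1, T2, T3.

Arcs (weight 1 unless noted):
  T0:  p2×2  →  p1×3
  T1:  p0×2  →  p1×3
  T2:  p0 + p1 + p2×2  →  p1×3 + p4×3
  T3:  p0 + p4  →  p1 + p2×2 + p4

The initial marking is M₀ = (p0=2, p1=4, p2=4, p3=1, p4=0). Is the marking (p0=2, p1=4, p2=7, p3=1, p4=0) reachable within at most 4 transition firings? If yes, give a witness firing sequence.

NO — not reachable within 4 firings

depth 0: 1 marking
depth 1: 4 markings reached so far
depth 2: 9 markings reached so far
depth 3: 11 markings reached so far
depth 4: 12 markings reached so far
target is not among the 12 markings reachable within 4 steps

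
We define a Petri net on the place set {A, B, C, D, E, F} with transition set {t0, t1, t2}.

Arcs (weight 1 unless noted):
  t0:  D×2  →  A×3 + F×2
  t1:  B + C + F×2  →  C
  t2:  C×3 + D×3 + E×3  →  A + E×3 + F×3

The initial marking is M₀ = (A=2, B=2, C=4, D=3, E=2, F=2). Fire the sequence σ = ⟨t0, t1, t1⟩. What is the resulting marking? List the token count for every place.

(A=5, B=0, C=4, D=1, E=2, F=0)

step 1: fire t0:  (A=2, B=2, C=4, D=3, E=2, F=2) → (A=5, B=2, C=4, D=1, E=2, F=4)
step 2: fire t1:  (A=5, B=2, C=4, D=1, E=2, F=4) → (A=5, B=1, C=4, D=1, E=2, F=2)
step 3: fire t1:  (A=5, B=1, C=4, D=1, E=2, F=2) → (A=5, B=0, C=4, D=1, E=2, F=0)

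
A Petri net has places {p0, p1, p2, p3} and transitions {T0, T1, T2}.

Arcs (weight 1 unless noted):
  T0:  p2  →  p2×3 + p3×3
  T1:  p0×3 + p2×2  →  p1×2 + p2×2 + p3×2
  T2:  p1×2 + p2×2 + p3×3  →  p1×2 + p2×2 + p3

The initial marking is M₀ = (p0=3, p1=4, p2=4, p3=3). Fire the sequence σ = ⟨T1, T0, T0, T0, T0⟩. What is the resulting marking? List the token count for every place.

(p0=0, p1=6, p2=12, p3=17)

step 1: fire T1:  (p0=3, p1=4, p2=4, p3=3) → (p0=0, p1=6, p2=4, p3=5)
step 2: fire T0:  (p0=0, p1=6, p2=4, p3=5) → (p0=0, p1=6, p2=6, p3=8)
step 3: fire T0:  (p0=0, p1=6, p2=6, p3=8) → (p0=0, p1=6, p2=8, p3=11)
step 4: fire T0:  (p0=0, p1=6, p2=8, p3=11) → (p0=0, p1=6, p2=10, p3=14)
step 5: fire T0:  (p0=0, p1=6, p2=10, p3=14) → (p0=0, p1=6, p2=12, p3=17)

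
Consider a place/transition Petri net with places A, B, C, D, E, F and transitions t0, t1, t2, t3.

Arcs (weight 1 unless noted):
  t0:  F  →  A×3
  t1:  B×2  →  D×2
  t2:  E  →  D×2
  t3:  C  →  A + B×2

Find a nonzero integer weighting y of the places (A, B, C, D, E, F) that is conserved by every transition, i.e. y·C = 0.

y = (A:0, B:1, C:2, D:1, E:2, F:0)

Incidence matrix C (rows=places, cols=transitions):
       t0   t1   t2   t3
    A   3    0    0    1
    B   0   -2    0    2
    C   0    0    0   -1
    D   0    2    2    0
    E   0    0   -1    0
    F  -1    0    0    0

Candidate y = [0, 1, 2, 1, 2, 0]; check y·C column-wise:
  col t0: 0·3 + 1·0 + 2·0 + 1·0 + 2·0 + 0·-1 = 0
  col t1: 1·-2 + 2·0 + 1·2 + 2·0 = 0
  col t2: 1·0 + 2·0 + 1·2 + 2·-1 = 0
  col t3: 0·1 + 1·2 + 2·-1 + 1·0 + 2·0 = 0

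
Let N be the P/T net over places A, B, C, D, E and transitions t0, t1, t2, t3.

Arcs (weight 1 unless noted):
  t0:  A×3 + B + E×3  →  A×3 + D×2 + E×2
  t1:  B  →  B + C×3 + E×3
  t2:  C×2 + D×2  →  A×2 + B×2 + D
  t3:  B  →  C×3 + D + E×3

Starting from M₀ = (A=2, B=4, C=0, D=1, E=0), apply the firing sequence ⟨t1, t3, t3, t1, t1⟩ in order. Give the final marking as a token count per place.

step 1: fire t1:  (A=2, B=4, C=0, D=1, E=0) → (A=2, B=4, C=3, D=1, E=3)
step 2: fire t3:  (A=2, B=4, C=3, D=1, E=3) → (A=2, B=3, C=6, D=2, E=6)
step 3: fire t3:  (A=2, B=3, C=6, D=2, E=6) → (A=2, B=2, C=9, D=3, E=9)
step 4: fire t1:  (A=2, B=2, C=9, D=3, E=9) → (A=2, B=2, C=12, D=3, E=12)
step 5: fire t1:  (A=2, B=2, C=12, D=3, E=12) → (A=2, B=2, C=15, D=3, E=15)

(A=2, B=2, C=15, D=3, E=15)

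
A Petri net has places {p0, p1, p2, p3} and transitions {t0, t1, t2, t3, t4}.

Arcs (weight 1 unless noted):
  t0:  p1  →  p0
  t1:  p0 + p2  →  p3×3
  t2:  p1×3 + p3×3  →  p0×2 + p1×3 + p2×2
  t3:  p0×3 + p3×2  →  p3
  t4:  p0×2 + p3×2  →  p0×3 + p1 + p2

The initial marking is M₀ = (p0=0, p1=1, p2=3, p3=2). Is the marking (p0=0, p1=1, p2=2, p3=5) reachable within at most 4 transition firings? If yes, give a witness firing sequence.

depth 0: 1 marking
depth 1: 2 markings reached so far
depth 2: 3 markings reached so far
depth 3: 3 markings reached so far
(frontier empty at depth 3; search complete)
target is not among the 3 markings reachable within 4 steps

NO — not reachable within 4 firings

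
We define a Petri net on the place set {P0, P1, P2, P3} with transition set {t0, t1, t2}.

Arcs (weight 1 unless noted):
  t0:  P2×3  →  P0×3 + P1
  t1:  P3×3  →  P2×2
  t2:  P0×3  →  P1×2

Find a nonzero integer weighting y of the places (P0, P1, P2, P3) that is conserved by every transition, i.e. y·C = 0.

y = (P0:2, P1:3, P2:3, P3:2)

Incidence matrix C (rows=places, cols=transitions):
       t0   t1   t2
   P0   3    0   -3
   P1   1    0    2
   P2  -3    2    0
   P3   0   -3    0

Candidate y = [2, 3, 3, 2]; check y·C column-wise:
  col t0: 2·3 + 3·1 + 3·-3 + 2·0 = 0
  col t1: 2·0 + 3·0 + 3·2 + 2·-3 = 0
  col t2: 2·-3 + 3·2 + 3·0 + 2·0 = 0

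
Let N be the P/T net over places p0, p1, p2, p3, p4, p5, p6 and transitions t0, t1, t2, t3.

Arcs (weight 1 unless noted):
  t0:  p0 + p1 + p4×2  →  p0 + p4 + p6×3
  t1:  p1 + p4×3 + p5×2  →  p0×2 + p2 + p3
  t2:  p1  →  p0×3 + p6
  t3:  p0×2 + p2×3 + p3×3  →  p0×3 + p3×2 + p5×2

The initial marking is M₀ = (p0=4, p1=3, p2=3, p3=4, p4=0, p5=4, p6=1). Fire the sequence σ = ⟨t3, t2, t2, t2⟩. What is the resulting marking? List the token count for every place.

step 1: fire t3:  (p0=4, p1=3, p2=3, p3=4, p4=0, p5=4, p6=1) → (p0=5, p1=3, p2=0, p3=3, p4=0, p5=6, p6=1)
step 2: fire t2:  (p0=5, p1=3, p2=0, p3=3, p4=0, p5=6, p6=1) → (p0=8, p1=2, p2=0, p3=3, p4=0, p5=6, p6=2)
step 3: fire t2:  (p0=8, p1=2, p2=0, p3=3, p4=0, p5=6, p6=2) → (p0=11, p1=1, p2=0, p3=3, p4=0, p5=6, p6=3)
step 4: fire t2:  (p0=11, p1=1, p2=0, p3=3, p4=0, p5=6, p6=3) → (p0=14, p1=0, p2=0, p3=3, p4=0, p5=6, p6=4)

(p0=14, p1=0, p2=0, p3=3, p4=0, p5=6, p6=4)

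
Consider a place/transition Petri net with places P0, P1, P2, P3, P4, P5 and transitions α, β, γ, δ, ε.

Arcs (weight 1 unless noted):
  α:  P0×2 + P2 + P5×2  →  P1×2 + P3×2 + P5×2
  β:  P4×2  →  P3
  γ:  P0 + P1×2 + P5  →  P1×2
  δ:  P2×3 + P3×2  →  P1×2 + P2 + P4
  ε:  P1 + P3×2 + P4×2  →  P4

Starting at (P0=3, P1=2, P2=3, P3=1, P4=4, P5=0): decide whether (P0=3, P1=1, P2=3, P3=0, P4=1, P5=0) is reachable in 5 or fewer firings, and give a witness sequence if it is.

step 1: fire β:  (P0=3, P1=2, P2=3, P3=1, P4=4, P5=0) → (P0=3, P1=2, P2=3, P3=2, P4=2, P5=0)
step 2: fire ε:  (P0=3, P1=2, P2=3, P3=2, P4=2, P5=0) → (P0=3, P1=1, P2=3, P3=0, P4=1, P5=0)

YES — reachable via ⟨β, ε⟩ (2 firings)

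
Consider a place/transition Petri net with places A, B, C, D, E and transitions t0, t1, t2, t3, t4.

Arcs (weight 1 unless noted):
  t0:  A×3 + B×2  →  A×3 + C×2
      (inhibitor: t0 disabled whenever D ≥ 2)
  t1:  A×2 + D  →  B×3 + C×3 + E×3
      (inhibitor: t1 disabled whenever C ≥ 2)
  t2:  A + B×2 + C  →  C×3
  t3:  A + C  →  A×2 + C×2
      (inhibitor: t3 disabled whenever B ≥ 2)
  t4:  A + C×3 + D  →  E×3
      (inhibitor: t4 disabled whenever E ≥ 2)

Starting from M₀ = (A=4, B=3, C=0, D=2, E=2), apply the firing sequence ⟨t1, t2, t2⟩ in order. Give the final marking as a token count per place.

(A=0, B=2, C=7, D=1, E=5)

step 1: fire t1:  (A=4, B=3, C=0, D=2, E=2) → (A=2, B=6, C=3, D=1, E=5)
step 2: fire t2:  (A=2, B=6, C=3, D=1, E=5) → (A=1, B=4, C=5, D=1, E=5)
step 3: fire t2:  (A=1, B=4, C=5, D=1, E=5) → (A=0, B=2, C=7, D=1, E=5)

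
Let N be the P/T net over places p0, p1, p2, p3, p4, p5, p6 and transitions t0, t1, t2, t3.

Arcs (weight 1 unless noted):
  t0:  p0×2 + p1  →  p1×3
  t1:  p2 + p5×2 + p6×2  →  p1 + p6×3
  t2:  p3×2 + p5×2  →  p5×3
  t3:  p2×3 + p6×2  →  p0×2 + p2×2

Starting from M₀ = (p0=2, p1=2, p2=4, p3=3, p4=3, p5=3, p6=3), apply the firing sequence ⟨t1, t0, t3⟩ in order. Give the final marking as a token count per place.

(p0=2, p1=5, p2=2, p3=3, p4=3, p5=1, p6=2)

step 1: fire t1:  (p0=2, p1=2, p2=4, p3=3, p4=3, p5=3, p6=3) → (p0=2, p1=3, p2=3, p3=3, p4=3, p5=1, p6=4)
step 2: fire t0:  (p0=2, p1=3, p2=3, p3=3, p4=3, p5=1, p6=4) → (p0=0, p1=5, p2=3, p3=3, p4=3, p5=1, p6=4)
step 3: fire t3:  (p0=0, p1=5, p2=3, p3=3, p4=3, p5=1, p6=4) → (p0=2, p1=5, p2=2, p3=3, p4=3, p5=1, p6=2)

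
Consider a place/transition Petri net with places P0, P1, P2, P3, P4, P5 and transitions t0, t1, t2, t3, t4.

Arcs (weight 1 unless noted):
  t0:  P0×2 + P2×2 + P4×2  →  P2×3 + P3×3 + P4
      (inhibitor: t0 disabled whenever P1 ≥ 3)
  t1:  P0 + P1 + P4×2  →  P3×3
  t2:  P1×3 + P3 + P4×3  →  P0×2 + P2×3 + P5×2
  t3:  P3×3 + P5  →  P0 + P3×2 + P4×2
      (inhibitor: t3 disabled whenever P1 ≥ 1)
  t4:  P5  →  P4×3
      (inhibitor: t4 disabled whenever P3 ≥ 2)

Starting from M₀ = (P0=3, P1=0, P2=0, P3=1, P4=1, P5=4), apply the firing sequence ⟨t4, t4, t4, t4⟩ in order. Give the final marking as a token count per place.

(P0=3, P1=0, P2=0, P3=1, P4=13, P5=0)

step 1: fire t4:  (P0=3, P1=0, P2=0, P3=1, P4=1, P5=4) → (P0=3, P1=0, P2=0, P3=1, P4=4, P5=3)
step 2: fire t4:  (P0=3, P1=0, P2=0, P3=1, P4=4, P5=3) → (P0=3, P1=0, P2=0, P3=1, P4=7, P5=2)
step 3: fire t4:  (P0=3, P1=0, P2=0, P3=1, P4=7, P5=2) → (P0=3, P1=0, P2=0, P3=1, P4=10, P5=1)
step 4: fire t4:  (P0=3, P1=0, P2=0, P3=1, P4=10, P5=1) → (P0=3, P1=0, P2=0, P3=1, P4=13, P5=0)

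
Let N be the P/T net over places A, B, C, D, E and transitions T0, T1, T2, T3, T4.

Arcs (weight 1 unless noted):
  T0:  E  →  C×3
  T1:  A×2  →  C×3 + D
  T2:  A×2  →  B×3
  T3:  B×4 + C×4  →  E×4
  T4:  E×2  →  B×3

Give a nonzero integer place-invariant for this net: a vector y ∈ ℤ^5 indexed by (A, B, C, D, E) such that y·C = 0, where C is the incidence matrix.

Incidence matrix C (rows=places, cols=transitions):
       T0   T1   T2   T3   T4
    A   0   -2   -2    0    0
    B   0    0    3   -4    3
    C   3    3    0   -4    0
    D   0    1    0    0    0
    E  -1    0    0    4   -2

Candidate y = [3, 2, 1, 3, 3]; check y·C column-wise:
  col T0: 3·0 + 2·0 + 1·3 + 3·0 + 3·-1 = 0
  col T1: 3·-2 + 2·0 + 1·3 + 3·1 + 3·0 = 0
  col T2: 3·-2 + 2·3 + 1·0 + 3·0 + 3·0 = 0
  col T3: 3·0 + 2·-4 + 1·-4 + 3·0 + 3·4 = 0
  col T4: 3·0 + 2·3 + 1·0 + 3·0 + 3·-2 = 0

y = (A:3, B:2, C:1, D:3, E:3)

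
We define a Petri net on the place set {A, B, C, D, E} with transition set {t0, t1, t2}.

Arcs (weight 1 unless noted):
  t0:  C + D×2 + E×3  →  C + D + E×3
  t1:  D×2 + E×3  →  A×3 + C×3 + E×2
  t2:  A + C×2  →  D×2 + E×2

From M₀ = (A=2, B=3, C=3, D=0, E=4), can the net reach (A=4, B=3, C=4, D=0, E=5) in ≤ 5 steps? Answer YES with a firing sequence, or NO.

step 1: fire t2:  (A=2, B=3, C=3, D=0, E=4) → (A=1, B=3, C=1, D=2, E=6)
step 2: fire t1:  (A=1, B=3, C=1, D=2, E=6) → (A=4, B=3, C=4, D=0, E=5)

YES — reachable via ⟨t2, t1⟩ (2 firings)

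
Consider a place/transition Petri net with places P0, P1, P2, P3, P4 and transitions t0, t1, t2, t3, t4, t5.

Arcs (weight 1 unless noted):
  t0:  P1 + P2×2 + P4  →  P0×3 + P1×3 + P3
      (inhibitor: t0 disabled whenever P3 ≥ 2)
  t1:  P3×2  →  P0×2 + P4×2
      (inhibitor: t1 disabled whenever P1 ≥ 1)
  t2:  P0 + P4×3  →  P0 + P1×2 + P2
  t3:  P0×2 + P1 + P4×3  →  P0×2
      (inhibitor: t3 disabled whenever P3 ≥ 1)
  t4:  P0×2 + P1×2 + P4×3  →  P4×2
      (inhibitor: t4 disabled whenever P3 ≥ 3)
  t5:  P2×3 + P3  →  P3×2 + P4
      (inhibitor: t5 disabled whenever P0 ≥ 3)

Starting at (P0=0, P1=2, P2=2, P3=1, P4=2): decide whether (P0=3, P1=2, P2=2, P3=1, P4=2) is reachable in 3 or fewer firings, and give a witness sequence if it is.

depth 0: 1 marking
depth 1: 2 markings reached so far
depth 2: 2 markings reached so far
(frontier empty at depth 2; search complete)
target is not among the 2 markings reachable within 3 steps

NO — not reachable within 3 firings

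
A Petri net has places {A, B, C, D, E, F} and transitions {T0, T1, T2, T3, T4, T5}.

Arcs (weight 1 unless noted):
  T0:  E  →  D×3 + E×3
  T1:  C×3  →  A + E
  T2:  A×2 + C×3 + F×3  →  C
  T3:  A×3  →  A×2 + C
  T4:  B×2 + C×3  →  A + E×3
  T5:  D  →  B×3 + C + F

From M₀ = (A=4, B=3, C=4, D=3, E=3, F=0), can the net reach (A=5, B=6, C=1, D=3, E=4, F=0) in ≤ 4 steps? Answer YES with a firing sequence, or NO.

NO — not reachable within 4 firings

depth 0: 1 marking
depth 1: 6 markings reached so far
depth 2: 18 markings reached so far
depth 3: 39 markings reached so far
depth 4: 79 markings reached so far
target is not among the 79 markings reachable within 4 steps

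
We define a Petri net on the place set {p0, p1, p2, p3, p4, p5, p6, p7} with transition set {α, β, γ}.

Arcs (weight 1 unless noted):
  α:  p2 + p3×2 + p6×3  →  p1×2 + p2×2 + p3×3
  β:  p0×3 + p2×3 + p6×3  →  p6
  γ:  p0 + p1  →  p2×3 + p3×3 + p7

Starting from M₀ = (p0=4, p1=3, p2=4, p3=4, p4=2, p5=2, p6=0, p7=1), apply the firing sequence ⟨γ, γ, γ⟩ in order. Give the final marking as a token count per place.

(p0=1, p1=0, p2=13, p3=13, p4=2, p5=2, p6=0, p7=4)

step 1: fire γ:  (p0=4, p1=3, p2=4, p3=4, p4=2, p5=2, p6=0, p7=1) → (p0=3, p1=2, p2=7, p3=7, p4=2, p5=2, p6=0, p7=2)
step 2: fire γ:  (p0=3, p1=2, p2=7, p3=7, p4=2, p5=2, p6=0, p7=2) → (p0=2, p1=1, p2=10, p3=10, p4=2, p5=2, p6=0, p7=3)
step 3: fire γ:  (p0=2, p1=1, p2=10, p3=10, p4=2, p5=2, p6=0, p7=3) → (p0=1, p1=0, p2=13, p3=13, p4=2, p5=2, p6=0, p7=4)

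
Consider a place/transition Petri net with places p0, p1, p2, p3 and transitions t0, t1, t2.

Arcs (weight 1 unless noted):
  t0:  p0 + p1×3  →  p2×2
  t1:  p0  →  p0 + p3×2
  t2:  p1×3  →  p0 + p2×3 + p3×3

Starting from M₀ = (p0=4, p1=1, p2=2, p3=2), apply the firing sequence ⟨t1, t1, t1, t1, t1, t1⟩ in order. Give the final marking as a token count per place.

(p0=4, p1=1, p2=2, p3=14)

step 1: fire t1:  (p0=4, p1=1, p2=2, p3=2) → (p0=4, p1=1, p2=2, p3=4)
step 2: fire t1:  (p0=4, p1=1, p2=2, p3=4) → (p0=4, p1=1, p2=2, p3=6)
step 3: fire t1:  (p0=4, p1=1, p2=2, p3=6) → (p0=4, p1=1, p2=2, p3=8)
step 4: fire t1:  (p0=4, p1=1, p2=2, p3=8) → (p0=4, p1=1, p2=2, p3=10)
step 5: fire t1:  (p0=4, p1=1, p2=2, p3=10) → (p0=4, p1=1, p2=2, p3=12)
step 6: fire t1:  (p0=4, p1=1, p2=2, p3=12) → (p0=4, p1=1, p2=2, p3=14)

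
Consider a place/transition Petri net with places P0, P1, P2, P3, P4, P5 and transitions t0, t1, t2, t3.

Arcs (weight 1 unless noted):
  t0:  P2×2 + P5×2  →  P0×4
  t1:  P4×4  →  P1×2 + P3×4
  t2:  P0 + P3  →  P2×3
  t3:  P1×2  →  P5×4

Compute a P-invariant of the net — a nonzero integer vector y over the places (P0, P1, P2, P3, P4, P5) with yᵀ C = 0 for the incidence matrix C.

Incidence matrix C (rows=places, cols=transitions):
       t0   t1   t2   t3
   P0   4    0   -1    0
   P1   0    2    0   -2
   P2  -2    0    3    0
   P3   0    4   -1    0
   P4   0   -4    0    0
   P5  -2    0    0    4

Candidate y = [1, 0, 2, 5, 5, 0]; check y·C column-wise:
  col t0: 1·4 + 2·-2 + 5·0 + 5·0 + 0·-2 = 0
  col t1: 1·0 + 0·2 + 2·0 + 5·4 + 5·-4 = 0
  col t2: 1·-1 + 2·3 + 5·-1 + 5·0 = 0
  col t3: 1·0 + 0·-2 + 2·0 + 5·0 + 5·0 + 0·4 = 0

y = (P0:1, P1:0, P2:2, P3:5, P4:5, P5:0)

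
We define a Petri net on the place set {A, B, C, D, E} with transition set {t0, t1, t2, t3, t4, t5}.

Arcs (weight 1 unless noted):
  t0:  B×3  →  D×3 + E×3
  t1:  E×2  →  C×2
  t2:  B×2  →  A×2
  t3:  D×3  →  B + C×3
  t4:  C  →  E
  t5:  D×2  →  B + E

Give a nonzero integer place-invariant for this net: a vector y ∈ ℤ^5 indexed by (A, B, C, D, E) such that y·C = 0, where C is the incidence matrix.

Incidence matrix C (rows=places, cols=transitions):
       t0   t1   t2   t3   t4   t5
    A   0    0    2    0    0    0
    B  -3    0   -2    1    0    1
    C   0    2    0    3   -1    0
    D   3    0    0   -3    0   -2
    E   3   -2    0    0    1    1

Candidate y = [3, 3, 1, 2, 1]; check y·C column-wise:
  col t0: 3·0 + 3·-3 + 1·0 + 2·3 + 1·3 = 0
  col t1: 3·0 + 3·0 + 1·2 + 2·0 + 1·-2 = 0
  col t2: 3·2 + 3·-2 + 1·0 + 2·0 + 1·0 = 0
  col t3: 3·0 + 3·1 + 1·3 + 2·-3 + 1·0 = 0
  col t4: 3·0 + 3·0 + 1·-1 + 2·0 + 1·1 = 0
  col t5: 3·0 + 3·1 + 1·0 + 2·-2 + 1·1 = 0

y = (A:3, B:3, C:1, D:2, E:1)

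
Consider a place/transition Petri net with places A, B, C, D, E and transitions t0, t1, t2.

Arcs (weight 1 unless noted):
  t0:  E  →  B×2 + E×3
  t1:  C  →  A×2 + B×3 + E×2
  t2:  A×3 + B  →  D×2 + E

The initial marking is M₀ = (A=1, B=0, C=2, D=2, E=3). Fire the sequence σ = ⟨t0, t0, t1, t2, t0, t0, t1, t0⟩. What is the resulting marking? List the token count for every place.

(A=2, B=15, C=0, D=4, E=18)

step 1: fire t0:  (A=1, B=0, C=2, D=2, E=3) → (A=1, B=2, C=2, D=2, E=5)
step 2: fire t0:  (A=1, B=2, C=2, D=2, E=5) → (A=1, B=4, C=2, D=2, E=7)
step 3: fire t1:  (A=1, B=4, C=2, D=2, E=7) → (A=3, B=7, C=1, D=2, E=9)
step 4: fire t2:  (A=3, B=7, C=1, D=2, E=9) → (A=0, B=6, C=1, D=4, E=10)
step 5: fire t0:  (A=0, B=6, C=1, D=4, E=10) → (A=0, B=8, C=1, D=4, E=12)
step 6: fire t0:  (A=0, B=8, C=1, D=4, E=12) → (A=0, B=10, C=1, D=4, E=14)
step 7: fire t1:  (A=0, B=10, C=1, D=4, E=14) → (A=2, B=13, C=0, D=4, E=16)
step 8: fire t0:  (A=2, B=13, C=0, D=4, E=16) → (A=2, B=15, C=0, D=4, E=18)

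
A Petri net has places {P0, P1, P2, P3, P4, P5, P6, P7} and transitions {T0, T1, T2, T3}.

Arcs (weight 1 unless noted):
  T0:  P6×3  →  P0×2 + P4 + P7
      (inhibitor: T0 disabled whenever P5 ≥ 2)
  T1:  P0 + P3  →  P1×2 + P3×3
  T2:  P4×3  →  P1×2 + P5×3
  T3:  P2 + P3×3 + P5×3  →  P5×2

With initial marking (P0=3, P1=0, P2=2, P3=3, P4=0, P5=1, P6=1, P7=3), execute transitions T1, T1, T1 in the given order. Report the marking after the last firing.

step 1: fire T1:  (P0=3, P1=0, P2=2, P3=3, P4=0, P5=1, P6=1, P7=3) → (P0=2, P1=2, P2=2, P3=5, P4=0, P5=1, P6=1, P7=3)
step 2: fire T1:  (P0=2, P1=2, P2=2, P3=5, P4=0, P5=1, P6=1, P7=3) → (P0=1, P1=4, P2=2, P3=7, P4=0, P5=1, P6=1, P7=3)
step 3: fire T1:  (P0=1, P1=4, P2=2, P3=7, P4=0, P5=1, P6=1, P7=3) → (P0=0, P1=6, P2=2, P3=9, P4=0, P5=1, P6=1, P7=3)

(P0=0, P1=6, P2=2, P3=9, P4=0, P5=1, P6=1, P7=3)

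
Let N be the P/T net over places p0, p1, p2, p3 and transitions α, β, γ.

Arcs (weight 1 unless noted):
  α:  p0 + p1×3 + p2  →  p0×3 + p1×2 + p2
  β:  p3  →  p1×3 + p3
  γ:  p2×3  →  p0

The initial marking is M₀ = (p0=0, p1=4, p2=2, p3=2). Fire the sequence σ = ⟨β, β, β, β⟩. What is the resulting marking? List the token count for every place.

step 1: fire β:  (p0=0, p1=4, p2=2, p3=2) → (p0=0, p1=7, p2=2, p3=2)
step 2: fire β:  (p0=0, p1=7, p2=2, p3=2) → (p0=0, p1=10, p2=2, p3=2)
step 3: fire β:  (p0=0, p1=10, p2=2, p3=2) → (p0=0, p1=13, p2=2, p3=2)
step 4: fire β:  (p0=0, p1=13, p2=2, p3=2) → (p0=0, p1=16, p2=2, p3=2)

(p0=0, p1=16, p2=2, p3=2)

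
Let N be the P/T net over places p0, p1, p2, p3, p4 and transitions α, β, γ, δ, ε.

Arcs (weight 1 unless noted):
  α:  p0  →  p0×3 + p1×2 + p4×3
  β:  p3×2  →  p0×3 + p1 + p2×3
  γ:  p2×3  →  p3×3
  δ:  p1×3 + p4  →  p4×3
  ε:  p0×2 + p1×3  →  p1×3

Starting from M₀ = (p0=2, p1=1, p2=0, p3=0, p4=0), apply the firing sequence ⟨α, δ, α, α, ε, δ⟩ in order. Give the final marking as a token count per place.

step 1: fire α:  (p0=2, p1=1, p2=0, p3=0, p4=0) → (p0=4, p1=3, p2=0, p3=0, p4=3)
step 2: fire δ:  (p0=4, p1=3, p2=0, p3=0, p4=3) → (p0=4, p1=0, p2=0, p3=0, p4=5)
step 3: fire α:  (p0=4, p1=0, p2=0, p3=0, p4=5) → (p0=6, p1=2, p2=0, p3=0, p4=8)
step 4: fire α:  (p0=6, p1=2, p2=0, p3=0, p4=8) → (p0=8, p1=4, p2=0, p3=0, p4=11)
step 5: fire ε:  (p0=8, p1=4, p2=0, p3=0, p4=11) → (p0=6, p1=4, p2=0, p3=0, p4=11)
step 6: fire δ:  (p0=6, p1=4, p2=0, p3=0, p4=11) → (p0=6, p1=1, p2=0, p3=0, p4=13)

(p0=6, p1=1, p2=0, p3=0, p4=13)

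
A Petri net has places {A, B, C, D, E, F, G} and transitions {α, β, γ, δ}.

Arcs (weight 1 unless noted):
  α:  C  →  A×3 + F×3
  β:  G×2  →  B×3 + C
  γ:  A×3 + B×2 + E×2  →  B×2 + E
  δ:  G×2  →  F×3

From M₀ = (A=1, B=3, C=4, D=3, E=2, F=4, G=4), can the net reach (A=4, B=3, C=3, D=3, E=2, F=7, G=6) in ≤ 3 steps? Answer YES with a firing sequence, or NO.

NO — not reachable within 3 firings

depth 0: 1 marking
depth 1: 4 markings reached so far
depth 2: 11 markings reached so far
depth 3: 20 markings reached so far
target is not among the 20 markings reachable within 3 steps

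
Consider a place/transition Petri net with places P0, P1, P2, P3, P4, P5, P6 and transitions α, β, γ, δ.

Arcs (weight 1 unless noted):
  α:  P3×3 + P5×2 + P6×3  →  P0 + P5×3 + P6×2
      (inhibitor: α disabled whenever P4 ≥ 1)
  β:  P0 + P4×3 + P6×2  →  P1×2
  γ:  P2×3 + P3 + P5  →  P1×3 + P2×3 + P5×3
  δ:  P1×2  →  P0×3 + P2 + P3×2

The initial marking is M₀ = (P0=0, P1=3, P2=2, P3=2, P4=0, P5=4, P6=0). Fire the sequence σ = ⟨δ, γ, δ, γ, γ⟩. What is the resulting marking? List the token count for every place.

step 1: fire δ:  (P0=0, P1=3, P2=2, P3=2, P4=0, P5=4, P6=0) → (P0=3, P1=1, P2=3, P3=4, P4=0, P5=4, P6=0)
step 2: fire γ:  (P0=3, P1=1, P2=3, P3=4, P4=0, P5=4, P6=0) → (P0=3, P1=4, P2=3, P3=3, P4=0, P5=6, P6=0)
step 3: fire δ:  (P0=3, P1=4, P2=3, P3=3, P4=0, P5=6, P6=0) → (P0=6, P1=2, P2=4, P3=5, P4=0, P5=6, P6=0)
step 4: fire γ:  (P0=6, P1=2, P2=4, P3=5, P4=0, P5=6, P6=0) → (P0=6, P1=5, P2=4, P3=4, P4=0, P5=8, P6=0)
step 5: fire γ:  (P0=6, P1=5, P2=4, P3=4, P4=0, P5=8, P6=0) → (P0=6, P1=8, P2=4, P3=3, P4=0, P5=10, P6=0)

(P0=6, P1=8, P2=4, P3=3, P4=0, P5=10, P6=0)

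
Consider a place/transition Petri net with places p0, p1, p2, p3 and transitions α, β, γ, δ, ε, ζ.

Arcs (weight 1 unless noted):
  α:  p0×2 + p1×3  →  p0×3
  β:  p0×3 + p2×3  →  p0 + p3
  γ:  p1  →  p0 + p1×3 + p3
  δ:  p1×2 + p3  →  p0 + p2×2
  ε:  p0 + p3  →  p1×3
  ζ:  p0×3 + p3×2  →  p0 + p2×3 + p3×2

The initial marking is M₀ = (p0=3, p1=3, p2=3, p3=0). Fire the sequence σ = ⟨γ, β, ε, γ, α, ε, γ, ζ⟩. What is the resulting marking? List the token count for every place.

(p0=1, p1=12, p2=3, p3=2)

step 1: fire γ:  (p0=3, p1=3, p2=3, p3=0) → (p0=4, p1=5, p2=3, p3=1)
step 2: fire β:  (p0=4, p1=5, p2=3, p3=1) → (p0=2, p1=5, p2=0, p3=2)
step 3: fire ε:  (p0=2, p1=5, p2=0, p3=2) → (p0=1, p1=8, p2=0, p3=1)
step 4: fire γ:  (p0=1, p1=8, p2=0, p3=1) → (p0=2, p1=10, p2=0, p3=2)
step 5: fire α:  (p0=2, p1=10, p2=0, p3=2) → (p0=3, p1=7, p2=0, p3=2)
step 6: fire ε:  (p0=3, p1=7, p2=0, p3=2) → (p0=2, p1=10, p2=0, p3=1)
step 7: fire γ:  (p0=2, p1=10, p2=0, p3=1) → (p0=3, p1=12, p2=0, p3=2)
step 8: fire ζ:  (p0=3, p1=12, p2=0, p3=2) → (p0=1, p1=12, p2=3, p3=2)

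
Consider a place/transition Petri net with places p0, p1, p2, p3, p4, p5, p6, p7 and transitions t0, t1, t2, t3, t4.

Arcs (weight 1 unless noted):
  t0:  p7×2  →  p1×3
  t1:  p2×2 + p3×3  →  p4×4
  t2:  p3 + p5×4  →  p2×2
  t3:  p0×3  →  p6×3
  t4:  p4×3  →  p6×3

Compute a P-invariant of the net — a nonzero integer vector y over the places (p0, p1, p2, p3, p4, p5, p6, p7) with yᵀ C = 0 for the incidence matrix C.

y = (p0:0, p1:0, p2:3, p3:-2, p4:0, p5:2, p6:0, p7:0)

Incidence matrix C (rows=places, cols=transitions):
       t0   t1   t2   t3   t4
   p0   0    0    0   -3    0
   p1   3    0    0    0    0
   p2   0   -2    2    0    0
   p3   0   -3   -1    0    0
   p4   0    4    0    0   -3
   p5   0    0   -4    0    0
   p6   0    0    0    3    3
   p7  -2    0    0    0    0

Candidate y = [0, 0, 3, -2, 0, 2, 0, 0]; check y·C column-wise:
  col t0: 0·3 + 3·0 + -2·0 + 2·0 + 0·-2 = 0
  col t1: 3·-2 + -2·-3 + 0·4 + 2·0 = 0
  col t2: 3·2 + -2·-1 + 2·-4 = 0
  col t3: 0·-3 + 3·0 + -2·0 + 2·0 + 0·3 = 0
  col t4: 3·0 + -2·0 + 0·-3 + 2·0 + 0·3 = 0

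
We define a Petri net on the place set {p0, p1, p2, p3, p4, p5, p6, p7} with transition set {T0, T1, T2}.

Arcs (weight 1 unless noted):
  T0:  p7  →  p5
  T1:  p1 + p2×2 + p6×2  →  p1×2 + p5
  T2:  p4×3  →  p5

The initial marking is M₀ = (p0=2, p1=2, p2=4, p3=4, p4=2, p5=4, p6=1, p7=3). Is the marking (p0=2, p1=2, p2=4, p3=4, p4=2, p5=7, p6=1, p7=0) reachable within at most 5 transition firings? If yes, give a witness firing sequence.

YES — reachable via ⟨T0, T0, T0⟩ (3 firings)

step 1: fire T0:  (p0=2, p1=2, p2=4, p3=4, p4=2, p5=4, p6=1, p7=3) → (p0=2, p1=2, p2=4, p3=4, p4=2, p5=5, p6=1, p7=2)
step 2: fire T0:  (p0=2, p1=2, p2=4, p3=4, p4=2, p5=5, p6=1, p7=2) → (p0=2, p1=2, p2=4, p3=4, p4=2, p5=6, p6=1, p7=1)
step 3: fire T0:  (p0=2, p1=2, p2=4, p3=4, p4=2, p5=6, p6=1, p7=1) → (p0=2, p1=2, p2=4, p3=4, p4=2, p5=7, p6=1, p7=0)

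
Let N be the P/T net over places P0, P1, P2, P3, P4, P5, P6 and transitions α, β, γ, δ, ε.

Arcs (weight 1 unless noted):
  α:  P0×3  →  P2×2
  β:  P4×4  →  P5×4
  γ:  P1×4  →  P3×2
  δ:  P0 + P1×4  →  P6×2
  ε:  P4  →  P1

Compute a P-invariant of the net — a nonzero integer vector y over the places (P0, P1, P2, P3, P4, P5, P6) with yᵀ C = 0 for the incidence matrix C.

y = (P0:4, P1:-1, P2:6, P3:-2, P4:-1, P5:-1, P6:0)

Incidence matrix C (rows=places, cols=transitions):
        α    β    γ    δ    ε
   P0  -3    0    0   -1    0
   P1   0    0   -4   -4    1
   P2   2    0    0    0    0
   P3   0    0    2    0    0
   P4   0   -4    0    0   -1
   P5   0    4    0    0    0
   P6   0    0    0    2    0

Candidate y = [4, -1, 6, -2, -1, -1, 0]; check y·C column-wise:
  col α: 4·-3 + -1·0 + 6·2 + -2·0 + -1·0 + -1·0 = 0
  col β: 4·0 + -1·0 + 6·0 + -2·0 + -1·-4 + -1·4 = 0
  col γ: 4·0 + -1·-4 + 6·0 + -2·2 + -1·0 + -1·0 = 0
  col δ: 4·-1 + -1·-4 + 6·0 + -2·0 + -1·0 + -1·0 + 0·2 = 0
  col ε: 4·0 + -1·1 + 6·0 + -2·0 + -1·-1 + -1·0 = 0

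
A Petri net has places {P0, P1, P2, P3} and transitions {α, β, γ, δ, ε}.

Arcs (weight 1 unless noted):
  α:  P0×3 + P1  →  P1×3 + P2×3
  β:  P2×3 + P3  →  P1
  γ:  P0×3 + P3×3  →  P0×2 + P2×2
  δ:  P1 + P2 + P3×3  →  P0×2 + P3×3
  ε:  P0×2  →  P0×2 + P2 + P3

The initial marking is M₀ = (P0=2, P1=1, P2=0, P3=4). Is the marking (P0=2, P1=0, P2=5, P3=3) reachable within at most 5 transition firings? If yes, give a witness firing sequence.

NO — not reachable within 5 firings

depth 0: 1 marking
depth 1: 2 markings reached so far
depth 2: 4 markings reached so far
depth 3: 7 markings reached so far
depth 4: 11 markings reached so far
depth 5: 17 markings reached so far
target is not among the 17 markings reachable within 5 steps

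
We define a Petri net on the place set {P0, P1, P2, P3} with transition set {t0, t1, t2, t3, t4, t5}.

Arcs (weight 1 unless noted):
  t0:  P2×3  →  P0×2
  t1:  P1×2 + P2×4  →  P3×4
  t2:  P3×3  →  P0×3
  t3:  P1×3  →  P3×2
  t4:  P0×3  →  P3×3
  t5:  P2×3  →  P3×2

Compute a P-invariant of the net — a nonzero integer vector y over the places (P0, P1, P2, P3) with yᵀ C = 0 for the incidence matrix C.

y = (P0:3, P1:2, P2:2, P3:3)

Incidence matrix C (rows=places, cols=transitions):
       t0   t1   t2   t3   t4   t5
   P0   2    0    3    0   -3    0
   P1   0   -2    0   -3    0    0
   P2  -3   -4    0    0    0   -3
   P3   0    4   -3    2    3    2

Candidate y = [3, 2, 2, 3]; check y·C column-wise:
  col t0: 3·2 + 2·0 + 2·-3 + 3·0 = 0
  col t1: 3·0 + 2·-2 + 2·-4 + 3·4 = 0
  col t2: 3·3 + 2·0 + 2·0 + 3·-3 = 0
  col t3: 3·0 + 2·-3 + 2·0 + 3·2 = 0
  col t4: 3·-3 + 2·0 + 2·0 + 3·3 = 0
  col t5: 3·0 + 2·0 + 2·-3 + 3·2 = 0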